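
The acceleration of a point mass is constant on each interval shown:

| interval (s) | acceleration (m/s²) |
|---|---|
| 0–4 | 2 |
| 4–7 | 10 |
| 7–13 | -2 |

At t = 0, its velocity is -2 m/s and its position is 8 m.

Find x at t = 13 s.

259 m

On each constant-a segment, Δv = aΔt and Δx = v₀Δt + ½aΔt²; chain segment to segment.
0–4 s: v starts -2 m/s; Δx = -2·4 + ½·2·4² = 8 m; v ends 6 m/s.
4–7 s: v starts 6 m/s; Δx = 6·3 + ½·10·3² = 63 m; v ends 36 m/s.
7–13 s: v starts 36 m/s; Δx = 36·6 + ½·-2·6² = 180 m; v ends 24 m/s.
x(13) = 8 + Σ Δx = 259 m.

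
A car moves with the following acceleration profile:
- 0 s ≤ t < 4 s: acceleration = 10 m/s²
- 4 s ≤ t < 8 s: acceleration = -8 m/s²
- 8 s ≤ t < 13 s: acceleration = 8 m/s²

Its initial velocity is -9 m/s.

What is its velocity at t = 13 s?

Δv equals the area under the a-t graph; then v = v₀ + Δv.
0–4 s: 10 × 4 = 40 m/s
4–8 s: -8 × 4 = -32 m/s
8–13 s: 8 × 5 = 40 m/s
Δv = 48 m/s, so v(13) = -9 + (48) = 39 m/s.

39 m/s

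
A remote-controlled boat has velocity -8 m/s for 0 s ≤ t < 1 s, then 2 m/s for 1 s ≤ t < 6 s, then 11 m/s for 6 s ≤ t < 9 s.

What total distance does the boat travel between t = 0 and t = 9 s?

51 m

Total distance travelled is ∫|v| dt — sum the magnitudes of each area piece.
0–1 s: |-8| × 1 = 8 m
1–6 s: |2| × 5 = 10 m
6–9 s: |11| × 3 = 33 m
Total distance = 51 m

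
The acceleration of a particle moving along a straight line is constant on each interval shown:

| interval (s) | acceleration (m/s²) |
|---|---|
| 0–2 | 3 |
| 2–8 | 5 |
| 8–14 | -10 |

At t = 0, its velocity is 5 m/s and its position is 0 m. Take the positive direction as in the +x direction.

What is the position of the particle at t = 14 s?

On each constant-a segment, Δv = aΔt and Δx = v₀Δt + ½aΔt²; chain segment to segment.
0–2 s: v starts 5 m/s; Δx = 5·2 + ½·3·2² = 16 m; v ends 11 m/s.
2–8 s: v starts 11 m/s; Δx = 11·6 + ½·5·6² = 156 m; v ends 41 m/s.
8–14 s: v starts 41 m/s; Δx = 41·6 + ½·-10·6² = 66 m; v ends -19 m/s.
x(14) = 0 + Σ Δx = 238 m.

238 m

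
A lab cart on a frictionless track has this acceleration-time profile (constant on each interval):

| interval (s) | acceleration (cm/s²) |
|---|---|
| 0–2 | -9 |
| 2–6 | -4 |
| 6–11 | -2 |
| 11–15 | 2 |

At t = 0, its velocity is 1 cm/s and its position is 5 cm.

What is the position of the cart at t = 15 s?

On each constant-a segment, Δv = aΔt and Δx = v₀Δt + ½aΔt²; chain segment to segment.
0–2 s: v starts 1 cm/s; Δx = 1·2 + ½·-9·2² = -16 cm; v ends -17 cm/s.
2–6 s: v starts -17 cm/s; Δx = -17·4 + ½·-4·4² = -100 cm; v ends -33 cm/s.
6–11 s: v starts -33 cm/s; Δx = -33·5 + ½·-2·5² = -190 cm; v ends -43 cm/s.
11–15 s: v starts -43 cm/s; Δx = -43·4 + ½·2·4² = -156 cm; v ends -35 cm/s.
x(15) = 5 + Σ Δx = -457 cm.

-457 cm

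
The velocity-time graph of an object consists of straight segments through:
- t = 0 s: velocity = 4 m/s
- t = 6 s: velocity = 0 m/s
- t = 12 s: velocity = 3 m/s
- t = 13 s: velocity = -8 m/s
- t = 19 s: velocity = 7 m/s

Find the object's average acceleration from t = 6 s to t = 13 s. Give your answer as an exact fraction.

Average acceleration = Δv/Δt = (-8 − 0)/(13 − 6) = -8/7 m/s².

-8/7 m/s²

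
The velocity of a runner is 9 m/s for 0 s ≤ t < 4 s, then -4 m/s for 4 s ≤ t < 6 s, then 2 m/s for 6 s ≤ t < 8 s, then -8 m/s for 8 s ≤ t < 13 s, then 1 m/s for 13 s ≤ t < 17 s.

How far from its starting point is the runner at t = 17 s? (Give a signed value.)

Displacement is the signed area under the v-t curve.
0–4 s: 9 × 4 = 36 m
4–6 s: -4 × 2 = -8 m
6–8 s: 2 × 2 = 4 m
8–13 s: -8 × 5 = -40 m
13–17 s: 1 × 4 = 4 m
Net displacement = -4 m

-4 m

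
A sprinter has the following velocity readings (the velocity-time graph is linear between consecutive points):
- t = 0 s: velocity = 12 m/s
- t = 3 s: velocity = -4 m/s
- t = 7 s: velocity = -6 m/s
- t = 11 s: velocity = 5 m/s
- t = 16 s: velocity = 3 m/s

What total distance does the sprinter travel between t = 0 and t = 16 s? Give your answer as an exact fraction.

Distance (not displacement) is the total path length: add the absolute areas under v-t.
0–3 s: v = 0 at t = 2.25 s; triangle areas 13.5 + 1.5 = 15 m
3–7 s: |½(-4 + -6)(4)| = 20 m
7–11 s: v = 0 at t = 101/11 s; triangle areas 72/11 + 50/11 = 122/11 m
11–16 s: |½(5 + 3)(5)| = 20 m
Total distance = 727/11 m

727/11 m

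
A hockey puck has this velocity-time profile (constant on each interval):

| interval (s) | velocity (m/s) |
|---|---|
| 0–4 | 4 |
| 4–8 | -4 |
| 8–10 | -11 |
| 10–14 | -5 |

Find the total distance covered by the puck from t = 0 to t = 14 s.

Distance (not displacement) is the total path length: add the absolute areas under v-t.
0–4 s: |4| × 4 = 16 m
4–8 s: |-4| × 4 = 16 m
8–10 s: |-11| × 2 = 22 m
10–14 s: |-5| × 4 = 20 m
Total distance = 74 m

74 m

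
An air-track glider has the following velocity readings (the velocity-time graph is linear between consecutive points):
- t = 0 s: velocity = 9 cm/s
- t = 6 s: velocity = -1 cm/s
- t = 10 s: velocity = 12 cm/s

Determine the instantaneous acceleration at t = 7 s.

Acceleration is the slope of the v-t graph on 6–10 s: (12 − -1)/(10 − 6) = 3.25 cm/s².

3.25 cm/s²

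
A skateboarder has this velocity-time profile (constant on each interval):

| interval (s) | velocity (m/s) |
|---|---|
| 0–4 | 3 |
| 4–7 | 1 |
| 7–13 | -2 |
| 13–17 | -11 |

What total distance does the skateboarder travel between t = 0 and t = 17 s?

71 m

Total distance travelled is ∫|v| dt — sum the magnitudes of each area piece.
0–4 s: |3| × 4 = 12 m
4–7 s: |1| × 3 = 3 m
7–13 s: |-2| × 6 = 12 m
13–17 s: |-11| × 4 = 44 m
Total distance = 71 m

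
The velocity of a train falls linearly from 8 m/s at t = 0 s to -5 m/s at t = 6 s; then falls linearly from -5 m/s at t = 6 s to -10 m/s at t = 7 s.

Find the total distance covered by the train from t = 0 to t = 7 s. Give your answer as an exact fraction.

Total distance travelled is ∫|v| dt — sum the magnitudes of each area piece.
0–6 s: v = 0 at t = 48/13 s; triangle areas 192/13 + 75/13 = 267/13 m
6–7 s: |½(-5 + -10)(1)| = 7.5 m
Total distance = 729/26 m

729/26 m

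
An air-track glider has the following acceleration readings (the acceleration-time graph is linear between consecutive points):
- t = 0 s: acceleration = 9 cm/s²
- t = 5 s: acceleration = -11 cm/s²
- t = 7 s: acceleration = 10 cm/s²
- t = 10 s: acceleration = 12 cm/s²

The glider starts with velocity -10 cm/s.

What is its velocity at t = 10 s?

Δv equals the area under the a-t graph; then v = v₀ + Δv.
0–5 s: ½(9 + -11)(5) = -5 cm/s
5–7 s: ½(-11 + 10)(2) = -1 cm/s
7–10 s: ½(10 + 12)(3) = 33 cm/s
Δv = 27 cm/s, so v(10) = -10 + (27) = 17 cm/s.

17 cm/s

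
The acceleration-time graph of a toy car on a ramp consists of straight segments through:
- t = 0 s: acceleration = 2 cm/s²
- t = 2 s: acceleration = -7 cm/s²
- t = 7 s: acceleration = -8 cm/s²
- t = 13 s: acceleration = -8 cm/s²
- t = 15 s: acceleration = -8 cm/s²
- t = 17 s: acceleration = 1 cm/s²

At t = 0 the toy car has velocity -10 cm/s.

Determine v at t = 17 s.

Δv equals the area under the a-t graph; then v = v₀ + Δv.
0–2 s: ½(2 + -7)(2) = -5 cm/s
2–7 s: ½(-7 + -8)(5) = -37.5 cm/s
7–13 s: -8 × 6 = -48 cm/s
13–15 s: -8 × 2 = -16 cm/s
15–17 s: ½(-8 + 1)(2) = -7 cm/s
Δv = -113.5 cm/s, so v(17) = -10 + (-113.5) = -123.5 cm/s.

-123.5 cm/s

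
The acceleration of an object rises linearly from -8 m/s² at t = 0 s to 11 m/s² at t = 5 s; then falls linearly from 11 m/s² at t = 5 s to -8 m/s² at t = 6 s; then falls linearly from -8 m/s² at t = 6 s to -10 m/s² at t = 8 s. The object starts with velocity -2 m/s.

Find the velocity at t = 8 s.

Δv equals the area under the a-t graph; then v = v₀ + Δv.
0–5 s: ½(-8 + 11)(5) = 7.5 m/s
5–6 s: ½(11 + -8)(1) = 1.5 m/s
6–8 s: ½(-8 + -10)(2) = -18 m/s
Δv = -9 m/s, so v(8) = -2 + (-9) = -11 m/s.

-11 m/s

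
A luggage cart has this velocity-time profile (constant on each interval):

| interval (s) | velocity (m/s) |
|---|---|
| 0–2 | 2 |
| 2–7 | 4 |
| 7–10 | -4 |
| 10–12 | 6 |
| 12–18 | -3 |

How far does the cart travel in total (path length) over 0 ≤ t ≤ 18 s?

Distance (not displacement) is the total path length: add the absolute areas under v-t.
0–2 s: |2| × 2 = 4 m
2–7 s: |4| × 5 = 20 m
7–10 s: |-4| × 3 = 12 m
10–12 s: |6| × 2 = 12 m
12–18 s: |-3| × 6 = 18 m
Total distance = 66 m

66 m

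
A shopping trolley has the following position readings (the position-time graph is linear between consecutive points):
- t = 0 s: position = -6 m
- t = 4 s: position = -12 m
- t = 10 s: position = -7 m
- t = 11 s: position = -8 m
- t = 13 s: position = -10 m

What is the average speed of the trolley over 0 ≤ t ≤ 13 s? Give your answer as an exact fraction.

Average speed = (total path length)/(elapsed time); on a piecewise-linear x-t graph the path length is Σ|Δx|.
0–4 s: |Δx| = |-12 − -6| = 6 m
4–10 s: |Δx| = |-7 − -12| = 5 m
10–11 s: |Δx| = |-8 − -7| = 1 m
11–13 s: |Δx| = |-10 − -8| = 2 m
Total path = 14 m; average speed = 14/13 = 14/13 m/s.

14/13 m/s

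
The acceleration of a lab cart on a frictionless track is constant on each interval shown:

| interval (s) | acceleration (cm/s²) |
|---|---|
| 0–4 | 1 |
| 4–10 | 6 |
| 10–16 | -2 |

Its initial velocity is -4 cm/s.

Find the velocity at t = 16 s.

24 cm/s

Δv equals the area under the a-t graph; then v = v₀ + Δv.
0–4 s: 1 × 4 = 4 cm/s
4–10 s: 6 × 6 = 36 cm/s
10–16 s: -2 × 6 = -12 cm/s
Δv = 28 cm/s, so v(16) = -4 + (28) = 24 cm/s.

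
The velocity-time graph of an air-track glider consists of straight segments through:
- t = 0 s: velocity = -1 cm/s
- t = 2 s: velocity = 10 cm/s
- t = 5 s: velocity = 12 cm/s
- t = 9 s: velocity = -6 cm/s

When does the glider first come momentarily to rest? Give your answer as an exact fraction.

v changes sign on 0–2 s (from -1 to 10); the graph is linear there, so v = 0 at t = 0 + (1)·(2 − 0)/(10 − -1) = 2/11 s.

t = 2/11 s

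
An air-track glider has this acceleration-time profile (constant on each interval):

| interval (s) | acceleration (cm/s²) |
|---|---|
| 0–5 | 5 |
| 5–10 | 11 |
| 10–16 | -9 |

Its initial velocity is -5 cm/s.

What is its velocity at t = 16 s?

21 cm/s

Δv equals the area under the a-t graph; then v = v₀ + Δv.
0–5 s: 5 × 5 = 25 cm/s
5–10 s: 11 × 5 = 55 cm/s
10–16 s: -9 × 6 = -54 cm/s
Δv = 26 cm/s, so v(16) = -5 + (26) = 21 cm/s.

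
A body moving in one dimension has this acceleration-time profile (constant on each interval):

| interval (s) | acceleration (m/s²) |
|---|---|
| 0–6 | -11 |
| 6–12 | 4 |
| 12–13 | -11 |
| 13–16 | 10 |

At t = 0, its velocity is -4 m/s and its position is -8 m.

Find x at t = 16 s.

-755.5 m

On each constant-a segment, Δv = aΔt and Δx = v₀Δt + ½aΔt²; chain segment to segment.
0–6 s: v starts -4 m/s; Δx = -4·6 + ½·-11·6² = -222 m; v ends -70 m/s.
6–12 s: v starts -70 m/s; Δx = -70·6 + ½·4·6² = -348 m; v ends -46 m/s.
12–13 s: v starts -46 m/s; Δx = -46·1 + ½·-11·1² = -51.5 m; v ends -57 m/s.
13–16 s: v starts -57 m/s; Δx = -57·3 + ½·10·3² = -126 m; v ends -27 m/s.
x(16) = -8 + Σ Δx = -755.5 m.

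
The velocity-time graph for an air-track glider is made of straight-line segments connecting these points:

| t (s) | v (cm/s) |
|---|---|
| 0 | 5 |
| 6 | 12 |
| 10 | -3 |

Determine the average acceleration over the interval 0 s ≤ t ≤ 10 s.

Average acceleration = Δv/Δt = (-3 − 5)/(10 − 0) = -0.8 cm/s².

-0.8 cm/s²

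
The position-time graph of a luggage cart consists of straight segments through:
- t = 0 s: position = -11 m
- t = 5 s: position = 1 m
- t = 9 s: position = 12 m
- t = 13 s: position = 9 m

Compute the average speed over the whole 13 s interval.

2 m/s

Average speed = (total path length)/(elapsed time); on a piecewise-linear x-t graph the path length is Σ|Δx|.
0–5 s: |Δx| = |1 − -11| = 12 m
5–9 s: |Δx| = |12 − 1| = 11 m
9–13 s: |Δx| = |9 − 12| = 3 m
Total path = 26 m; average speed = 26/13 = 2 m/s.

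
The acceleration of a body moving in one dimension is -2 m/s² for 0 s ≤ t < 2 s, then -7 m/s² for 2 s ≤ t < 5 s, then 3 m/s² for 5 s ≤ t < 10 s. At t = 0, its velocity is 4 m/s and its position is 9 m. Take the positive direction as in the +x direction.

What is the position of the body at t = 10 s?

-86 m

On each constant-a segment, Δv = aΔt and Δx = v₀Δt + ½aΔt²; chain segment to segment.
0–2 s: v starts 4 m/s; Δx = 4·2 + ½·-2·2² = 4 m; v ends 0 m/s.
2–5 s: v starts 0 m/s; Δx = 0·3 + ½·-7·3² = -31.5 m; v ends -21 m/s.
5–10 s: v starts -21 m/s; Δx = -21·5 + ½·3·5² = -67.5 m; v ends -6 m/s.
x(10) = 9 + Σ Δx = -86 m.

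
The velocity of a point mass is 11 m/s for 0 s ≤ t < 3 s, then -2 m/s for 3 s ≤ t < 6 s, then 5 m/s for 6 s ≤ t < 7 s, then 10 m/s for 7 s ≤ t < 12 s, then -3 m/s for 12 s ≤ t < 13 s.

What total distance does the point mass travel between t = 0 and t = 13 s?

97 m

Total distance travelled is ∫|v| dt — sum the magnitudes of each area piece.
0–3 s: |11| × 3 = 33 m
3–6 s: |-2| × 3 = 6 m
6–7 s: |5| × 1 = 5 m
7–12 s: |10| × 5 = 50 m
12–13 s: |-3| × 1 = 3 m
Total distance = 97 m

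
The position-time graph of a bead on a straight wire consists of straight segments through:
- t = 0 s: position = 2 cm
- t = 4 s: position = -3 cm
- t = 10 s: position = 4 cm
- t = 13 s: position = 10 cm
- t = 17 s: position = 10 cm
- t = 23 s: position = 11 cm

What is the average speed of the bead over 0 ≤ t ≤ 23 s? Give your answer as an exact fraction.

Average speed = (total path length)/(elapsed time); on a piecewise-linear x-t graph the path length is Σ|Δx|.
0–4 s: |Δx| = |-3 − 2| = 5 cm
4–10 s: |Δx| = |4 − -3| = 7 cm
10–13 s: |Δx| = |10 − 4| = 6 cm
13–17 s: |Δx| = |10 − 10| = 0 cm
17–23 s: |Δx| = |11 − 10| = 1 cm
Total path = 19 cm; average speed = 19/23 = 19/23 cm/s.

19/23 cm/s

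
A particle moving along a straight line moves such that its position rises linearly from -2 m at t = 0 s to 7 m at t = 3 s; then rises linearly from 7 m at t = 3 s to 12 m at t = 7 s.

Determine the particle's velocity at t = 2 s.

Velocity is the slope of the x-t graph on 0–3 s: (7 − -2)/(3 − 0) = 3 m/s.

3 m/s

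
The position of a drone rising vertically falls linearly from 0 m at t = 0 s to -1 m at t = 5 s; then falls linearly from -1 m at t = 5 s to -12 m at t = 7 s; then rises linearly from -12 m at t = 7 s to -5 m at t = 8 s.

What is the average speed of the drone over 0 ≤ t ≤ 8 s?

Average speed = (total path length)/(elapsed time); on a piecewise-linear x-t graph the path length is Σ|Δx|.
0–5 s: |Δx| = |-1 − 0| = 1 m
5–7 s: |Δx| = |-12 − -1| = 11 m
7–8 s: |Δx| = |-5 − -12| = 7 m
Total path = 19 m; average speed = 19/8 = 2.375 m/s.

2.375 m/s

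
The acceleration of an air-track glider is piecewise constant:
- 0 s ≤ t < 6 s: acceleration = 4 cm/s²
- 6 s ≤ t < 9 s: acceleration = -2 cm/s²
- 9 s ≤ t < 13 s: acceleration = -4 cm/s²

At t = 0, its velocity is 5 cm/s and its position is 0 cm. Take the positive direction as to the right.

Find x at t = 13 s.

On each constant-a segment, Δv = aΔt and Δx = v₀Δt + ½aΔt²; chain segment to segment.
0–6 s: v starts 5 cm/s; Δx = 5·6 + ½·4·6² = 102 cm; v ends 29 cm/s.
6–9 s: v starts 29 cm/s; Δx = 29·3 + ½·-2·3² = 78 cm; v ends 23 cm/s.
9–13 s: v starts 23 cm/s; Δx = 23·4 + ½·-4·4² = 60 cm; v ends 7 cm/s.
x(13) = 0 + Σ Δx = 240 cm.

240 cm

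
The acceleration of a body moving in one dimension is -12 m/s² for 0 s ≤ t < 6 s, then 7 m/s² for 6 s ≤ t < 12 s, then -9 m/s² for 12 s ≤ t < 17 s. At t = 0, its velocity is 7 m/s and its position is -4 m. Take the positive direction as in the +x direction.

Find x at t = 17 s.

On each constant-a segment, Δv = aΔt and Δx = v₀Δt + ½aΔt²; chain segment to segment.
0–6 s: v starts 7 m/s; Δx = 7·6 + ½·-12·6² = -174 m; v ends -65 m/s.
6–12 s: v starts -65 m/s; Δx = -65·6 + ½·7·6² = -264 m; v ends -23 m/s.
12–17 s: v starts -23 m/s; Δx = -23·5 + ½·-9·5² = -227.5 m; v ends -68 m/s.
x(17) = -4 + Σ Δx = -669.5 m.

-669.5 m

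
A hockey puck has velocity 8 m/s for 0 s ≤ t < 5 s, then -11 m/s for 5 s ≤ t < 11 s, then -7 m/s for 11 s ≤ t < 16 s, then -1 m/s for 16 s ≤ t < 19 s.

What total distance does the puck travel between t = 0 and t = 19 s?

Distance (not displacement) is the total path length: add the absolute areas under v-t.
0–5 s: |8| × 5 = 40 m
5–11 s: |-11| × 6 = 66 m
11–16 s: |-7| × 5 = 35 m
16–19 s: |-1| × 3 = 3 m
Total distance = 144 m

144 m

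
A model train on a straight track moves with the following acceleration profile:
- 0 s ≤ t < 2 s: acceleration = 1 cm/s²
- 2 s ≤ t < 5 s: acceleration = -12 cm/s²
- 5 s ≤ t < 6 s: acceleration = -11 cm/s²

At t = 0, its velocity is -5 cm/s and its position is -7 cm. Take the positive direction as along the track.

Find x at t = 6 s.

-122.5 cm

On each constant-a segment, Δv = aΔt and Δx = v₀Δt + ½aΔt²; chain segment to segment.
0–2 s: v starts -5 cm/s; Δx = -5·2 + ½·1·2² = -8 cm; v ends -3 cm/s.
2–5 s: v starts -3 cm/s; Δx = -3·3 + ½·-12·3² = -63 cm; v ends -39 cm/s.
5–6 s: v starts -39 cm/s; Δx = -39·1 + ½·-11·1² = -44.5 cm; v ends -50 cm/s.
x(6) = -7 + Σ Δx = -122.5 cm.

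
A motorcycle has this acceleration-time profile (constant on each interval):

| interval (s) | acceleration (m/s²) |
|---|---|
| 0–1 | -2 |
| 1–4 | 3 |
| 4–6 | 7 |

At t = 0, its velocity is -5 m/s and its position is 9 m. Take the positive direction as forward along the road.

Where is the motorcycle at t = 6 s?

On each constant-a segment, Δv = aΔt and Δx = v₀Δt + ½aΔt²; chain segment to segment.
0–1 s: v starts -5 m/s; Δx = -5·1 + ½·-2·1² = -6 m; v ends -7 m/s.
1–4 s: v starts -7 m/s; Δx = -7·3 + ½·3·3² = -7.5 m; v ends 2 m/s.
4–6 s: v starts 2 m/s; Δx = 2·2 + ½·7·2² = 18 m; v ends 16 m/s.
x(6) = 9 + Σ Δx = 13.5 m.

13.5 m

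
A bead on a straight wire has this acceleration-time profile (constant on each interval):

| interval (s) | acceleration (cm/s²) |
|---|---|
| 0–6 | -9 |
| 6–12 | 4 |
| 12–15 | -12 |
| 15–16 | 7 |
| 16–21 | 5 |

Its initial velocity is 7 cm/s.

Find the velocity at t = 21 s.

-27 cm/s

Δv equals the area under the a-t graph; then v = v₀ + Δv.
0–6 s: -9 × 6 = -54 cm/s
6–12 s: 4 × 6 = 24 cm/s
12–15 s: -12 × 3 = -36 cm/s
15–16 s: 7 × 1 = 7 cm/s
16–21 s: 5 × 5 = 25 cm/s
Δv = -34 cm/s, so v(21) = 7 + (-34) = -27 cm/s.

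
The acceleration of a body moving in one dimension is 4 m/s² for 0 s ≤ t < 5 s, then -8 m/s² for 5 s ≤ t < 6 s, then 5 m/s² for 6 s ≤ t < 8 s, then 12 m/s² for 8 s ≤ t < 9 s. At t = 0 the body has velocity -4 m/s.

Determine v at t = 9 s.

30 m/s

Δv equals the area under the a-t graph; then v = v₀ + Δv.
0–5 s: 4 × 5 = 20 m/s
5–6 s: -8 × 1 = -8 m/s
6–8 s: 5 × 2 = 10 m/s
8–9 s: 12 × 1 = 12 m/s
Δv = 34 m/s, so v(9) = -4 + (34) = 30 m/s.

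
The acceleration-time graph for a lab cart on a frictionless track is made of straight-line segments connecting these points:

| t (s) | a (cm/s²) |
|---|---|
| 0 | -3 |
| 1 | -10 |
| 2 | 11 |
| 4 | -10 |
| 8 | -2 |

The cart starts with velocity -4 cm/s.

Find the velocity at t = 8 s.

Δv equals the area under the a-t graph; then v = v₀ + Δv.
0–1 s: ½(-3 + -10)(1) = -6.5 cm/s
1–2 s: ½(-10 + 11)(1) = 0.5 cm/s
2–4 s: ½(11 + -10)(2) = 1 cm/s
4–8 s: ½(-10 + -2)(4) = -24 cm/s
Δv = -29 cm/s, so v(8) = -4 + (-29) = -33 cm/s.

-33 cm/s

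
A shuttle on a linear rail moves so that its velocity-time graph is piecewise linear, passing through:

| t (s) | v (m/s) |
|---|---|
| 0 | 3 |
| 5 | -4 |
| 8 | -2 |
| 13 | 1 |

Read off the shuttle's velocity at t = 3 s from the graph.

-1.2 m/s

On 0–5 s the graph is linear from 3 to -4 m/s: v(3) = 3 + (-4 − 3)·(3 − 0)/(5 − 0) = -1.2 m/s.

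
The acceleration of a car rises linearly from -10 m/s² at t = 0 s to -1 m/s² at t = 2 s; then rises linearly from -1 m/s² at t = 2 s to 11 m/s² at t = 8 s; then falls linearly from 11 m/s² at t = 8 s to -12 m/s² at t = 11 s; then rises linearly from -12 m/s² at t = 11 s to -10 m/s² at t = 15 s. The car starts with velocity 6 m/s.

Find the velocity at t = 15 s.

Δv equals the area under the a-t graph; then v = v₀ + Δv.
0–2 s: ½(-10 + -1)(2) = -11 m/s
2–8 s: ½(-1 + 11)(6) = 30 m/s
8–11 s: ½(11 + -12)(3) = -1.5 m/s
11–15 s: ½(-12 + -10)(4) = -44 m/s
Δv = -26.5 m/s, so v(15) = 6 + (-26.5) = -20.5 m/s.

-20.5 m/s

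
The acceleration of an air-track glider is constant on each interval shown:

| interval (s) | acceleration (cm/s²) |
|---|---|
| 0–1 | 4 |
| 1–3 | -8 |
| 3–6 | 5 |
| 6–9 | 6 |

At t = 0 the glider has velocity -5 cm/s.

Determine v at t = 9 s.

16 cm/s

Δv equals the area under the a-t graph; then v = v₀ + Δv.
0–1 s: 4 × 1 = 4 cm/s
1–3 s: -8 × 2 = -16 cm/s
3–6 s: 5 × 3 = 15 cm/s
6–9 s: 6 × 3 = 18 cm/s
Δv = 21 cm/s, so v(9) = -5 + (21) = 16 cm/s.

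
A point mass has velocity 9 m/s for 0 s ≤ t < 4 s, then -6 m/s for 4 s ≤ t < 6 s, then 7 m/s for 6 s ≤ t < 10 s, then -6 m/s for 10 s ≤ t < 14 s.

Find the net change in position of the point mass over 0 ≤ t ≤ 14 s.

28 m

Displacement is the signed area under the v-t curve.
0–4 s: 9 × 4 = 36 m
4–6 s: -6 × 2 = -12 m
6–10 s: 7 × 4 = 28 m
10–14 s: -6 × 4 = -24 m
Net displacement = 28 m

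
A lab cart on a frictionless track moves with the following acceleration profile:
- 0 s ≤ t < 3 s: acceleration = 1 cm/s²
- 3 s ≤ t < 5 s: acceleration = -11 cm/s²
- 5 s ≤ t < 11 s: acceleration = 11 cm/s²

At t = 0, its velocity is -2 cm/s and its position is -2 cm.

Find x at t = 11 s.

48.5 cm

On each constant-a segment, Δv = aΔt and Δx = v₀Δt + ½aΔt²; chain segment to segment.
0–3 s: v starts -2 cm/s; Δx = -2·3 + ½·1·3² = -1.5 cm; v ends 1 cm/s.
3–5 s: v starts 1 cm/s; Δx = 1·2 + ½·-11·2² = -20 cm; v ends -21 cm/s.
5–11 s: v starts -21 cm/s; Δx = -21·6 + ½·11·6² = 72 cm; v ends 45 cm/s.
x(11) = -2 + Σ Δx = 48.5 cm.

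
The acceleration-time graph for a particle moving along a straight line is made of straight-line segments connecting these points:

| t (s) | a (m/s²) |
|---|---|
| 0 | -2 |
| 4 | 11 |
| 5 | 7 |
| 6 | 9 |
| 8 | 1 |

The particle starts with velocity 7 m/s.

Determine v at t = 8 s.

52 m/s

Δv equals the area under the a-t graph; then v = v₀ + Δv.
0–4 s: ½(-2 + 11)(4) = 18 m/s
4–5 s: ½(11 + 7)(1) = 9 m/s
5–6 s: ½(7 + 9)(1) = 8 m/s
6–8 s: ½(9 + 1)(2) = 10 m/s
Δv = 45 m/s, so v(8) = 7 + (45) = 52 m/s.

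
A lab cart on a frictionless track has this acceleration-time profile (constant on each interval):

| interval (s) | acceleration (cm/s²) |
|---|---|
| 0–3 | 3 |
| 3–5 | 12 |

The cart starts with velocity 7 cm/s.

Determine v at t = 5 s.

Δv equals the area under the a-t graph; then v = v₀ + Δv.
0–3 s: 3 × 3 = 9 cm/s
3–5 s: 12 × 2 = 24 cm/s
Δv = 33 cm/s, so v(5) = 7 + (33) = 40 cm/s.

40 cm/s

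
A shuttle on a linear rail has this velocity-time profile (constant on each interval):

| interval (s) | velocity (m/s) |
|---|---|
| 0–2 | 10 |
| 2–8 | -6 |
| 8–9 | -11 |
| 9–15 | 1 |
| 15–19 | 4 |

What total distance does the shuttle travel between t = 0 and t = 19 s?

Total distance travelled is ∫|v| dt — sum the magnitudes of each area piece.
0–2 s: |10| × 2 = 20 m
2–8 s: |-6| × 6 = 36 m
8–9 s: |-11| × 1 = 11 m
9–15 s: |1| × 6 = 6 m
15–19 s: |4| × 4 = 16 m
Total distance = 89 m

89 m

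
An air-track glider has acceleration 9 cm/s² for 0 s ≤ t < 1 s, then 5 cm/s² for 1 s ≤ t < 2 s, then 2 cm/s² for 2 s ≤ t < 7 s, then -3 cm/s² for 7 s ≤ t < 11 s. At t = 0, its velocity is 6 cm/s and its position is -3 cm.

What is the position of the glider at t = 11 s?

On each constant-a segment, Δv = aΔt and Δx = v₀Δt + ½aΔt²; chain segment to segment.
0–1 s: v starts 6 cm/s; Δx = 6·1 + ½·9·1² = 10.5 cm; v ends 15 cm/s.
1–2 s: v starts 15 cm/s; Δx = 15·1 + ½·5·1² = 17.5 cm; v ends 20 cm/s.
2–7 s: v starts 20 cm/s; Δx = 20·5 + ½·2·5² = 125 cm; v ends 30 cm/s.
7–11 s: v starts 30 cm/s; Δx = 30·4 + ½·-3·4² = 96 cm; v ends 18 cm/s.
x(11) = -3 + Σ Δx = 246 cm.

246 cm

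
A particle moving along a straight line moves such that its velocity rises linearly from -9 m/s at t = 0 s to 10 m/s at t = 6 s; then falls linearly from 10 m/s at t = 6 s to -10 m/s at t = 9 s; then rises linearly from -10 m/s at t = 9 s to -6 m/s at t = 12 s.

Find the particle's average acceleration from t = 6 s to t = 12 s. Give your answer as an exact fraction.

-8/3 m/s²

Average acceleration = Δv/Δt = (-6 − 10)/(12 − 6) = -8/3 m/s².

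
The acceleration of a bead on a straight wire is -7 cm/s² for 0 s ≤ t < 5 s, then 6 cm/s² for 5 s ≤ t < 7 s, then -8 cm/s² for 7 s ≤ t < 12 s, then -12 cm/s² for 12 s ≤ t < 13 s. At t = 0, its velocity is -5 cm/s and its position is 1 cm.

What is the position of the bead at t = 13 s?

-493.5 cm

On each constant-a segment, Δv = aΔt and Δx = v₀Δt + ½aΔt²; chain segment to segment.
0–5 s: v starts -5 cm/s; Δx = -5·5 + ½·-7·5² = -112.5 cm; v ends -40 cm/s.
5–7 s: v starts -40 cm/s; Δx = -40·2 + ½·6·2² = -68 cm; v ends -28 cm/s.
7–12 s: v starts -28 cm/s; Δx = -28·5 + ½·-8·5² = -240 cm; v ends -68 cm/s.
12–13 s: v starts -68 cm/s; Δx = -68·1 + ½·-12·1² = -74 cm; v ends -80 cm/s.
x(13) = 1 + Σ Δx = -493.5 cm.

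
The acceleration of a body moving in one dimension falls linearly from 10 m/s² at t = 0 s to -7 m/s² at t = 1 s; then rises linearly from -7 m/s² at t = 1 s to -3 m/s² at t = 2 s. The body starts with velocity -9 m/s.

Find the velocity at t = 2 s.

-12.5 m/s

Δv equals the area under the a-t graph; then v = v₀ + Δv.
0–1 s: ½(10 + -7)(1) = 1.5 m/s
1–2 s: ½(-7 + -3)(1) = -5 m/s
Δv = -3.5 m/s, so v(2) = -9 + (-3.5) = -12.5 m/s.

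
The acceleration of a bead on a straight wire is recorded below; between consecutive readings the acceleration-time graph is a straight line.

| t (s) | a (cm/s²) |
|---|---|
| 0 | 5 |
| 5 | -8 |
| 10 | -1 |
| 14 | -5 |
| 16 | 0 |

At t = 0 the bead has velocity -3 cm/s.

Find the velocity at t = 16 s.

-50 cm/s

Δv equals the area under the a-t graph; then v = v₀ + Δv.
0–5 s: ½(5 + -8)(5) = -7.5 cm/s
5–10 s: ½(-8 + -1)(5) = -22.5 cm/s
10–14 s: ½(-1 + -5)(4) = -12 cm/s
14–16 s: ½(-5 + 0)(2) = -5 cm/s
Δv = -47 cm/s, so v(16) = -3 + (-47) = -50 cm/s.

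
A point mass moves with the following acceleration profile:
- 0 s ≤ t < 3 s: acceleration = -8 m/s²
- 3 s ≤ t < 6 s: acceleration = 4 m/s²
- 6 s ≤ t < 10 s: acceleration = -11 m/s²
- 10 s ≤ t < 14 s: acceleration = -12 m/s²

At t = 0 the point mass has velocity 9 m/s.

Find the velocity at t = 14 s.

Δv equals the area under the a-t graph; then v = v₀ + Δv.
0–3 s: -8 × 3 = -24 m/s
3–6 s: 4 × 3 = 12 m/s
6–10 s: -11 × 4 = -44 m/s
10–14 s: -12 × 4 = -48 m/s
Δv = -104 m/s, so v(14) = 9 + (-104) = -95 m/s.

-95 m/s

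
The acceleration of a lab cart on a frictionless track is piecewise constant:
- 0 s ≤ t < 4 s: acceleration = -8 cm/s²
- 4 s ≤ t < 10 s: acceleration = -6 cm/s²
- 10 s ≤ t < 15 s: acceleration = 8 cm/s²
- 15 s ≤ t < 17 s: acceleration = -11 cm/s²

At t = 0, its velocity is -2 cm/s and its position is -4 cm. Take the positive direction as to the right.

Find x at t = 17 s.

-720 cm

On each constant-a segment, Δv = aΔt and Δx = v₀Δt + ½aΔt²; chain segment to segment.
0–4 s: v starts -2 cm/s; Δx = -2·4 + ½·-8·4² = -72 cm; v ends -34 cm/s.
4–10 s: v starts -34 cm/s; Δx = -34·6 + ½·-6·6² = -312 cm; v ends -70 cm/s.
10–15 s: v starts -70 cm/s; Δx = -70·5 + ½·8·5² = -250 cm; v ends -30 cm/s.
15–17 s: v starts -30 cm/s; Δx = -30·2 + ½·-11·2² = -82 cm; v ends -52 cm/s.
x(17) = -4 + Σ Δx = -720 cm.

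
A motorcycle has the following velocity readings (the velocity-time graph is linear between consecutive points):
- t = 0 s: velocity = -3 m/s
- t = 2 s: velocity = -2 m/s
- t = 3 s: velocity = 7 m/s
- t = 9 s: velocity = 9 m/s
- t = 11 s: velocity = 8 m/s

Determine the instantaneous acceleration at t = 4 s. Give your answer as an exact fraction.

1/3 m/s²

Acceleration is the slope of the v-t graph on 3–9 s: (9 − 7)/(9 − 3) = 1/3 m/s².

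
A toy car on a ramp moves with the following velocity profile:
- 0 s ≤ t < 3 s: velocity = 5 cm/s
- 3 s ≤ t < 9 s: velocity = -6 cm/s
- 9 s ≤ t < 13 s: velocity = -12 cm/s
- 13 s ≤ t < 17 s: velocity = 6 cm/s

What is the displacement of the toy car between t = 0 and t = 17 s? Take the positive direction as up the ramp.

Net displacement equals the area under the velocity-time graph (areas below the axis count negative).
0–3 s: 5 × 3 = 15 cm
3–9 s: -6 × 6 = -36 cm
9–13 s: -12 × 4 = -48 cm
13–17 s: 6 × 4 = 24 cm
Net displacement = -45 cm

-45 cm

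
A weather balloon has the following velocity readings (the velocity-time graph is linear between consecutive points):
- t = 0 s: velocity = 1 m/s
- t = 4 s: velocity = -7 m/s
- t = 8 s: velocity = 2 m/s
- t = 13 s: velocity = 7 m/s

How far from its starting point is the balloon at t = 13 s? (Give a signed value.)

0.5 m

Displacement is the signed area under the v-t curve.
0–4 s: ½(1 + -7)(4) = -12 m
4–8 s: ½(-7 + 2)(4) = -10 m
8–13 s: ½(2 + 7)(5) = 22.5 m
Net displacement = 0.5 m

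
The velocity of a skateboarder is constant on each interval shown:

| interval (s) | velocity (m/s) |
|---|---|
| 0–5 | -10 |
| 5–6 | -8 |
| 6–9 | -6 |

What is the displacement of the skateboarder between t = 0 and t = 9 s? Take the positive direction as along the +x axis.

Displacement is the signed area under the v-t curve.
0–5 s: -10 × 5 = -50 m
5–6 s: -8 × 1 = -8 m
6–9 s: -6 × 3 = -18 m
Net displacement = -76 m

-76 m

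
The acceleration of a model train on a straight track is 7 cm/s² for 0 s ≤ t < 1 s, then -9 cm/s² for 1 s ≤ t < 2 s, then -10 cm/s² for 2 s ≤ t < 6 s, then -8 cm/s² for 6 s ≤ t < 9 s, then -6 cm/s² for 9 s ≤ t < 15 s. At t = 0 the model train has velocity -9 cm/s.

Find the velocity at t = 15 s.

-111 cm/s

Δv equals the area under the a-t graph; then v = v₀ + Δv.
0–1 s: 7 × 1 = 7 cm/s
1–2 s: -9 × 1 = -9 cm/s
2–6 s: -10 × 4 = -40 cm/s
6–9 s: -8 × 3 = -24 cm/s
9–15 s: -6 × 6 = -36 cm/s
Δv = -102 cm/s, so v(15) = -9 + (-102) = -111 cm/s.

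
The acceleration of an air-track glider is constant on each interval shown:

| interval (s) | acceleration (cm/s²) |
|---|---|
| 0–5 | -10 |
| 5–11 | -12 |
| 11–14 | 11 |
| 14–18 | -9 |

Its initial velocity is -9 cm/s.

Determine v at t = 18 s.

Δv equals the area under the a-t graph; then v = v₀ + Δv.
0–5 s: -10 × 5 = -50 cm/s
5–11 s: -12 × 6 = -72 cm/s
11–14 s: 11 × 3 = 33 cm/s
14–18 s: -9 × 4 = -36 cm/s
Δv = -125 cm/s, so v(18) = -9 + (-125) = -134 cm/s.

-134 cm/s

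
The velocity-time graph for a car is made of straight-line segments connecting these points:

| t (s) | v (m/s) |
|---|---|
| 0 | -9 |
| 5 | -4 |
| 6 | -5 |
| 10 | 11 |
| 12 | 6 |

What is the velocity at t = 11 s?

8.5 m/s

On 10–12 s the graph is linear from 11 to 6 m/s: v(11) = 11 + (6 − 11)·(11 − 10)/(12 − 10) = 8.5 m/s.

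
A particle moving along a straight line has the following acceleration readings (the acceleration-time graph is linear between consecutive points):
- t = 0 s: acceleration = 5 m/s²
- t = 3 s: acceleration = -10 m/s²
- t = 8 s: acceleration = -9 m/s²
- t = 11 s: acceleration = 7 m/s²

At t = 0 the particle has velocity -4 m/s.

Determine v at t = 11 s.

-62 m/s

Δv equals the area under the a-t graph; then v = v₀ + Δv.
0–3 s: ½(5 + -10)(3) = -7.5 m/s
3–8 s: ½(-10 + -9)(5) = -47.5 m/s
8–11 s: ½(-9 + 7)(3) = -3 m/s
Δv = -58 m/s, so v(11) = -4 + (-58) = -62 m/s.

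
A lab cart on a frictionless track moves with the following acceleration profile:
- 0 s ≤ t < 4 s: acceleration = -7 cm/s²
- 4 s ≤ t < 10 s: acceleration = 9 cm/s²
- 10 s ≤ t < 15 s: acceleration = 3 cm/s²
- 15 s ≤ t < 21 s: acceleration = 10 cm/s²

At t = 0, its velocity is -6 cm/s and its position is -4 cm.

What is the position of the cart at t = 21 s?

On each constant-a segment, Δv = aΔt and Δx = v₀Δt + ½aΔt²; chain segment to segment.
0–4 s: v starts -6 cm/s; Δx = -6·4 + ½·-7·4² = -80 cm; v ends -34 cm/s.
4–10 s: v starts -34 cm/s; Δx = -34·6 + ½·9·6² = -42 cm; v ends 20 cm/s.
10–15 s: v starts 20 cm/s; Δx = 20·5 + ½·3·5² = 137.5 cm; v ends 35 cm/s.
15–21 s: v starts 35 cm/s; Δx = 35·6 + ½·10·6² = 390 cm; v ends 95 cm/s.
x(21) = -4 + Σ Δx = 401.5 cm.

401.5 cm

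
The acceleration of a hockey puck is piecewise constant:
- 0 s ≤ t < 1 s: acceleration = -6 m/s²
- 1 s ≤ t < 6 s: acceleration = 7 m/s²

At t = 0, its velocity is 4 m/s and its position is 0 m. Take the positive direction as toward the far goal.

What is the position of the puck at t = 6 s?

78.5 m

On each constant-a segment, Δv = aΔt and Δx = v₀Δt + ½aΔt²; chain segment to segment.
0–1 s: v starts 4 m/s; Δx = 4·1 + ½·-6·1² = 1 m; v ends -2 m/s.
1–6 s: v starts -2 m/s; Δx = -2·5 + ½·7·5² = 77.5 m; v ends 33 m/s.
x(6) = 0 + Σ Δx = 78.5 m.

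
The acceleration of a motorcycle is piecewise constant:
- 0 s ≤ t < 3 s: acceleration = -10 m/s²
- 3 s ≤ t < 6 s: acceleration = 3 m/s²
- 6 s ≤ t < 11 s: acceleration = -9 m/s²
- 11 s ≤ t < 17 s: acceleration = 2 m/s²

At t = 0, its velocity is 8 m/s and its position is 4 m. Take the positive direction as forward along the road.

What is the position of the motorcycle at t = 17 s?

On each constant-a segment, Δv = aΔt and Δx = v₀Δt + ½aΔt²; chain segment to segment.
0–3 s: v starts 8 m/s; Δx = 8·3 + ½·-10·3² = -21 m; v ends -22 m/s.
3–6 s: v starts -22 m/s; Δx = -22·3 + ½·3·3² = -52.5 m; v ends -13 m/s.
6–11 s: v starts -13 m/s; Δx = -13·5 + ½·-9·5² = -177.5 m; v ends -58 m/s.
11–17 s: v starts -58 m/s; Δx = -58·6 + ½·2·6² = -312 m; v ends -46 m/s.
x(17) = 4 + Σ Δx = -559 m.

-559 m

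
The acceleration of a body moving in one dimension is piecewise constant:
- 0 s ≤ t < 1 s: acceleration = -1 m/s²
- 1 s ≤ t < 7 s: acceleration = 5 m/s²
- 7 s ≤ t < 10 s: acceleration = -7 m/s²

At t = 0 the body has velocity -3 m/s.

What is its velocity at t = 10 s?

Δv equals the area under the a-t graph; then v = v₀ + Δv.
0–1 s: -1 × 1 = -1 m/s
1–7 s: 5 × 6 = 30 m/s
7–10 s: -7 × 3 = -21 m/s
Δv = 8 m/s, so v(10) = -3 + (8) = 5 m/s.

5 m/s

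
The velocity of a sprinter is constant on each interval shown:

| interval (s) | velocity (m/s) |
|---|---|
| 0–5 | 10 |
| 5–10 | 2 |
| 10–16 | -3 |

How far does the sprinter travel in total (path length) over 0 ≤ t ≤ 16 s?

78 m

Distance (not displacement) is the total path length: add the absolute areas under v-t.
0–5 s: |10| × 5 = 50 m
5–10 s: |2| × 5 = 10 m
10–16 s: |-3| × 6 = 18 m
Total distance = 78 m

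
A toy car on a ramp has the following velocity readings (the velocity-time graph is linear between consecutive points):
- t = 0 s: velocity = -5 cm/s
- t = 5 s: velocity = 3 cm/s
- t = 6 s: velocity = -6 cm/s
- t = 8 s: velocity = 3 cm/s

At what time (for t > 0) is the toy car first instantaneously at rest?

t = 3.125 s

v changes sign on 0–5 s (from -5 to 3); the graph is linear there, so v = 0 at t = 0 + (5)·(5 − 0)/(3 − -5) = 3.125 s.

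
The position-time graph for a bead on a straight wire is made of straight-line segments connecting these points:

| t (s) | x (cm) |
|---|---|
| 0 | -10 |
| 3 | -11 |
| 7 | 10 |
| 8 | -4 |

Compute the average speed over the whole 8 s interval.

4.5 cm/s

Average speed = (total path length)/(elapsed time); on a piecewise-linear x-t graph the path length is Σ|Δx|.
0–3 s: |Δx| = |-11 − -10| = 1 cm
3–7 s: |Δx| = |10 − -11| = 21 cm
7–8 s: |Δx| = |-4 − 10| = 14 cm
Total path = 36 cm; average speed = 36/8 = 4.5 cm/s.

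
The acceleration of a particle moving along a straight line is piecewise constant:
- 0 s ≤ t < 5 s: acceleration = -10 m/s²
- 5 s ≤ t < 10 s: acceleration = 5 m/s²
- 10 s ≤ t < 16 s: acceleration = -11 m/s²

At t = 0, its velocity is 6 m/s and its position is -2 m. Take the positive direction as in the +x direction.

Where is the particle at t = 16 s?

-566.5 m

On each constant-a segment, Δv = aΔt and Δx = v₀Δt + ½aΔt²; chain segment to segment.
0–5 s: v starts 6 m/s; Δx = 6·5 + ½·-10·5² = -95 m; v ends -44 m/s.
5–10 s: v starts -44 m/s; Δx = -44·5 + ½·5·5² = -157.5 m; v ends -19 m/s.
10–16 s: v starts -19 m/s; Δx = -19·6 + ½·-11·6² = -312 m; v ends -85 m/s.
x(16) = -2 + Σ Δx = -566.5 m.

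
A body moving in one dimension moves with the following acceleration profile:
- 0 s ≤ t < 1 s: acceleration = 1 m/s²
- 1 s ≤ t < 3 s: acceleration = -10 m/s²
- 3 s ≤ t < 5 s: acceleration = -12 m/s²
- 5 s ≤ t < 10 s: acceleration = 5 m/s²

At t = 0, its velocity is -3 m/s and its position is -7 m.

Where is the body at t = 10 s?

On each constant-a segment, Δv = aΔt and Δx = v₀Δt + ½aΔt²; chain segment to segment.
0–1 s: v starts -3 m/s; Δx = -3·1 + ½·1·1² = -2.5 m; v ends -2 m/s.
1–3 s: v starts -2 m/s; Δx = -2·2 + ½·-10·2² = -24 m; v ends -22 m/s.
3–5 s: v starts -22 m/s; Δx = -22·2 + ½·-12·2² = -68 m; v ends -46 m/s.
5–10 s: v starts -46 m/s; Δx = -46·5 + ½·5·5² = -167.5 m; v ends -21 m/s.
x(10) = -7 + Σ Δx = -269 m.

-269 m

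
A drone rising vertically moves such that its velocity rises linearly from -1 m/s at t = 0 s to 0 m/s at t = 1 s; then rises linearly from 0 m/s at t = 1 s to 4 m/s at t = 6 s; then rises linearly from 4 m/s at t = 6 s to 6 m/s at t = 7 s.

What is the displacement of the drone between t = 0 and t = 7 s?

Net displacement equals the area under the velocity-time graph (areas below the axis count negative).
0–1 s: ½(-1 + 0)(1) = -0.5 m
1–6 s: ½(0 + 4)(5) = 10 m
6–7 s: ½(4 + 6)(1) = 5 m
Net displacement = 14.5 m

14.5 m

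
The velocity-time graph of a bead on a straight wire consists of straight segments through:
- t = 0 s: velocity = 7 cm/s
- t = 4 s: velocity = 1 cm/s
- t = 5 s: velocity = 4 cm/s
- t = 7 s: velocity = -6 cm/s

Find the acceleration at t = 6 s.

Acceleration is the slope of the v-t graph on 5–7 s: (-6 − 4)/(7 − 5) = -5 cm/s².

-5 cm/s²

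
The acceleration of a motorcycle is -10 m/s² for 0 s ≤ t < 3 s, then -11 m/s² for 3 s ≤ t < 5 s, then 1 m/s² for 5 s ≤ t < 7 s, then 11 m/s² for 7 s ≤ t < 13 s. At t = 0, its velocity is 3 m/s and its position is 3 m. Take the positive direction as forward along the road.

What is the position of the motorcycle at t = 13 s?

-289 m

On each constant-a segment, Δv = aΔt and Δx = v₀Δt + ½aΔt²; chain segment to segment.
0–3 s: v starts 3 m/s; Δx = 3·3 + ½·-10·3² = -36 m; v ends -27 m/s.
3–5 s: v starts -27 m/s; Δx = -27·2 + ½·-11·2² = -76 m; v ends -49 m/s.
5–7 s: v starts -49 m/s; Δx = -49·2 + ½·1·2² = -96 m; v ends -47 m/s.
7–13 s: v starts -47 m/s; Δx = -47·6 + ½·11·6² = -84 m; v ends 19 m/s.
x(13) = 3 + Σ Δx = -289 m.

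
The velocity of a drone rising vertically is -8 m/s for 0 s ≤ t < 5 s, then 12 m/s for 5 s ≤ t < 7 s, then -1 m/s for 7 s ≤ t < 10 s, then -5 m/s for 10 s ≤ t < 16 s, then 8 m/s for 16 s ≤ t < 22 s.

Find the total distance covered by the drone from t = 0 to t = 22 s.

145 m

Distance (not displacement) is the total path length: add the absolute areas under v-t.
0–5 s: |-8| × 5 = 40 m
5–7 s: |12| × 2 = 24 m
7–10 s: |-1| × 3 = 3 m
10–16 s: |-5| × 6 = 30 m
16–22 s: |8| × 6 = 48 m
Total distance = 145 m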